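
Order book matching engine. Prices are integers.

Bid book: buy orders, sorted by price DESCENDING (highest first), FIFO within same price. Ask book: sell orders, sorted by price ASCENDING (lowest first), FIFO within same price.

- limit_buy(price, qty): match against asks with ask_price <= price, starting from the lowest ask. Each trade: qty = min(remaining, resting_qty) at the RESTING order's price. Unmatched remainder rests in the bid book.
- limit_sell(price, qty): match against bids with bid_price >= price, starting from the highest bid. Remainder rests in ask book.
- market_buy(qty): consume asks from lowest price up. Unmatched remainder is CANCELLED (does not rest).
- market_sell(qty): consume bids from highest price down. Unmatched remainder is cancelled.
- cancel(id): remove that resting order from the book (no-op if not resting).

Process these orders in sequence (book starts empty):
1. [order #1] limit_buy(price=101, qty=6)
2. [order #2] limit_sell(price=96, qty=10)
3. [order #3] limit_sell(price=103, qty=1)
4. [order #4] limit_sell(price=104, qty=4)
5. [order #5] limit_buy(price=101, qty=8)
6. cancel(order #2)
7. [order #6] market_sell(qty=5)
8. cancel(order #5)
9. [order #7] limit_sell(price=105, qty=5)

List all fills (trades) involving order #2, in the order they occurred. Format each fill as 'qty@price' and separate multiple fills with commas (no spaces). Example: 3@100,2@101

Answer: 6@101,4@96

Derivation:
After op 1 [order #1] limit_buy(price=101, qty=6): fills=none; bids=[#1:6@101] asks=[-]
After op 2 [order #2] limit_sell(price=96, qty=10): fills=#1x#2:6@101; bids=[-] asks=[#2:4@96]
After op 3 [order #3] limit_sell(price=103, qty=1): fills=none; bids=[-] asks=[#2:4@96 #3:1@103]
After op 4 [order #4] limit_sell(price=104, qty=4): fills=none; bids=[-] asks=[#2:4@96 #3:1@103 #4:4@104]
After op 5 [order #5] limit_buy(price=101, qty=8): fills=#5x#2:4@96; bids=[#5:4@101] asks=[#3:1@103 #4:4@104]
After op 6 cancel(order #2): fills=none; bids=[#5:4@101] asks=[#3:1@103 #4:4@104]
After op 7 [order #6] market_sell(qty=5): fills=#5x#6:4@101; bids=[-] asks=[#3:1@103 #4:4@104]
After op 8 cancel(order #5): fills=none; bids=[-] asks=[#3:1@103 #4:4@104]
After op 9 [order #7] limit_sell(price=105, qty=5): fills=none; bids=[-] asks=[#3:1@103 #4:4@104 #7:5@105]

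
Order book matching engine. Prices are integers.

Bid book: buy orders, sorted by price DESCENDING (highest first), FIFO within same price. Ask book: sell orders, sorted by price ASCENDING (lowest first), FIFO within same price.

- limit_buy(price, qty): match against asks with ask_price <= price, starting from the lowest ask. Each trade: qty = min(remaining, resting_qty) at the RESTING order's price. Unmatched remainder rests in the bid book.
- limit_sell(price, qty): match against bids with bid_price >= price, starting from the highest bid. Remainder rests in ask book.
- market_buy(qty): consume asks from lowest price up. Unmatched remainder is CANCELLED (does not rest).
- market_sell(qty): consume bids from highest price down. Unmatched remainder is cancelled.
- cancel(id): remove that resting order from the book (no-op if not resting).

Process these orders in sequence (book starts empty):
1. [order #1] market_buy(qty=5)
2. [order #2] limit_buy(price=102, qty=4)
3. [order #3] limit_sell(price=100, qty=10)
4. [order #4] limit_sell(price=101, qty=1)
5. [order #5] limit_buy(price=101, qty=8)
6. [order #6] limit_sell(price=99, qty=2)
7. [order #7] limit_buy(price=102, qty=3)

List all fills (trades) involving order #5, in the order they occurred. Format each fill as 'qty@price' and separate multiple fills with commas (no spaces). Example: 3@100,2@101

Answer: 6@100,1@101,1@101

Derivation:
After op 1 [order #1] market_buy(qty=5): fills=none; bids=[-] asks=[-]
After op 2 [order #2] limit_buy(price=102, qty=4): fills=none; bids=[#2:4@102] asks=[-]
After op 3 [order #3] limit_sell(price=100, qty=10): fills=#2x#3:4@102; bids=[-] asks=[#3:6@100]
After op 4 [order #4] limit_sell(price=101, qty=1): fills=none; bids=[-] asks=[#3:6@100 #4:1@101]
After op 5 [order #5] limit_buy(price=101, qty=8): fills=#5x#3:6@100 #5x#4:1@101; bids=[#5:1@101] asks=[-]
After op 6 [order #6] limit_sell(price=99, qty=2): fills=#5x#6:1@101; bids=[-] asks=[#6:1@99]
After op 7 [order #7] limit_buy(price=102, qty=3): fills=#7x#6:1@99; bids=[#7:2@102] asks=[-]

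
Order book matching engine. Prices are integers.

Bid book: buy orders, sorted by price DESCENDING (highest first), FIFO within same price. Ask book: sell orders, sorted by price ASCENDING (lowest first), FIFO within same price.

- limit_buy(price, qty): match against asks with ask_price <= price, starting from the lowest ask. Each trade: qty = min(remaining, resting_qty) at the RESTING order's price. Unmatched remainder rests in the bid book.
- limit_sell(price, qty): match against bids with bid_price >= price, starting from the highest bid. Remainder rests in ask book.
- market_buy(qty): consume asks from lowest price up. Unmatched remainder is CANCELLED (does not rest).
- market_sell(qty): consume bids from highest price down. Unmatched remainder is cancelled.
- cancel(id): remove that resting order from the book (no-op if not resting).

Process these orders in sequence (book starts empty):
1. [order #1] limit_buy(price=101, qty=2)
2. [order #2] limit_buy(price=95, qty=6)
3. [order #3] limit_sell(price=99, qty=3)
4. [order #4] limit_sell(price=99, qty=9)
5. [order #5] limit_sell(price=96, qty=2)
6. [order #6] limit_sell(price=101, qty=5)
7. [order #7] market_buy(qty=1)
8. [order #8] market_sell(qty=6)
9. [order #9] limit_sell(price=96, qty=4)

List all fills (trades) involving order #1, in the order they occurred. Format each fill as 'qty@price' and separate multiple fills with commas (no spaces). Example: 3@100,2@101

Answer: 2@101

Derivation:
After op 1 [order #1] limit_buy(price=101, qty=2): fills=none; bids=[#1:2@101] asks=[-]
After op 2 [order #2] limit_buy(price=95, qty=6): fills=none; bids=[#1:2@101 #2:6@95] asks=[-]
After op 3 [order #3] limit_sell(price=99, qty=3): fills=#1x#3:2@101; bids=[#2:6@95] asks=[#3:1@99]
After op 4 [order #4] limit_sell(price=99, qty=9): fills=none; bids=[#2:6@95] asks=[#3:1@99 #4:9@99]
After op 5 [order #5] limit_sell(price=96, qty=2): fills=none; bids=[#2:6@95] asks=[#5:2@96 #3:1@99 #4:9@99]
After op 6 [order #6] limit_sell(price=101, qty=5): fills=none; bids=[#2:6@95] asks=[#5:2@96 #3:1@99 #4:9@99 #6:5@101]
After op 7 [order #7] market_buy(qty=1): fills=#7x#5:1@96; bids=[#2:6@95] asks=[#5:1@96 #3:1@99 #4:9@99 #6:5@101]
After op 8 [order #8] market_sell(qty=6): fills=#2x#8:6@95; bids=[-] asks=[#5:1@96 #3:1@99 #4:9@99 #6:5@101]
After op 9 [order #9] limit_sell(price=96, qty=4): fills=none; bids=[-] asks=[#5:1@96 #9:4@96 #3:1@99 #4:9@99 #6:5@101]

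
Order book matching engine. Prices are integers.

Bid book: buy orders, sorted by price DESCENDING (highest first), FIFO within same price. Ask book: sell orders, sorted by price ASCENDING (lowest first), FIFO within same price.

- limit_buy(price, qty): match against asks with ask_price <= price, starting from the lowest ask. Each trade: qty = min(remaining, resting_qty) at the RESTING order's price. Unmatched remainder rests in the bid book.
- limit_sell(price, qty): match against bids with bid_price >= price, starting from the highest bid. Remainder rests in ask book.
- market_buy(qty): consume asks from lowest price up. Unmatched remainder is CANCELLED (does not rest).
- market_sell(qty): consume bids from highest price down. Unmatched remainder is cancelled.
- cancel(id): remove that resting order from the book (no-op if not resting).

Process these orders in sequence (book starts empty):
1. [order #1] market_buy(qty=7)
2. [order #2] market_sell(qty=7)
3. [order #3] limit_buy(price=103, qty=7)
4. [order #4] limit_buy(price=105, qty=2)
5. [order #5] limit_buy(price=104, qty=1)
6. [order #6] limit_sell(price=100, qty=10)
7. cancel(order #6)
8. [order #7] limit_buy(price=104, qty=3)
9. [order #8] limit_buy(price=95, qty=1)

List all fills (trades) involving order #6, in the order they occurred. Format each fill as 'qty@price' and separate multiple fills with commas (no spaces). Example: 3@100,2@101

Answer: 2@105,1@104,7@103

Derivation:
After op 1 [order #1] market_buy(qty=7): fills=none; bids=[-] asks=[-]
After op 2 [order #2] market_sell(qty=7): fills=none; bids=[-] asks=[-]
After op 3 [order #3] limit_buy(price=103, qty=7): fills=none; bids=[#3:7@103] asks=[-]
After op 4 [order #4] limit_buy(price=105, qty=2): fills=none; bids=[#4:2@105 #3:7@103] asks=[-]
After op 5 [order #5] limit_buy(price=104, qty=1): fills=none; bids=[#4:2@105 #5:1@104 #3:7@103] asks=[-]
After op 6 [order #6] limit_sell(price=100, qty=10): fills=#4x#6:2@105 #5x#6:1@104 #3x#6:7@103; bids=[-] asks=[-]
After op 7 cancel(order #6): fills=none; bids=[-] asks=[-]
After op 8 [order #7] limit_buy(price=104, qty=3): fills=none; bids=[#7:3@104] asks=[-]
After op 9 [order #8] limit_buy(price=95, qty=1): fills=none; bids=[#7:3@104 #8:1@95] asks=[-]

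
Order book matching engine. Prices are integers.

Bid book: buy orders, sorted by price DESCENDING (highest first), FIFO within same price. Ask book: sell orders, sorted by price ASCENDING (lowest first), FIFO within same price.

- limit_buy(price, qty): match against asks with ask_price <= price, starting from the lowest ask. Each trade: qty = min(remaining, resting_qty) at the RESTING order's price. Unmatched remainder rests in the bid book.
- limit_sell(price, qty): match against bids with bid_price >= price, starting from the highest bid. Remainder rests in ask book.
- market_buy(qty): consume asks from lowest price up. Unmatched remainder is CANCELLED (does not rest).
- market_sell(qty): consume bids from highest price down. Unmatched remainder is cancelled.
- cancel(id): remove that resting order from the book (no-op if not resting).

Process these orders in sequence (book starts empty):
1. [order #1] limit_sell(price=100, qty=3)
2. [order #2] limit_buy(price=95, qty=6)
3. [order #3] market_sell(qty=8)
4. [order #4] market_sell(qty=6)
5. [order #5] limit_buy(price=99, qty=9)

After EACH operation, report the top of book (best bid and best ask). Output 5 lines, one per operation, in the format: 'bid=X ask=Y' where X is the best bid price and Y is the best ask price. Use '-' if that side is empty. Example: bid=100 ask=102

After op 1 [order #1] limit_sell(price=100, qty=3): fills=none; bids=[-] asks=[#1:3@100]
After op 2 [order #2] limit_buy(price=95, qty=6): fills=none; bids=[#2:6@95] asks=[#1:3@100]
After op 3 [order #3] market_sell(qty=8): fills=#2x#3:6@95; bids=[-] asks=[#1:3@100]
After op 4 [order #4] market_sell(qty=6): fills=none; bids=[-] asks=[#1:3@100]
After op 5 [order #5] limit_buy(price=99, qty=9): fills=none; bids=[#5:9@99] asks=[#1:3@100]

Answer: bid=- ask=100
bid=95 ask=100
bid=- ask=100
bid=- ask=100
bid=99 ask=100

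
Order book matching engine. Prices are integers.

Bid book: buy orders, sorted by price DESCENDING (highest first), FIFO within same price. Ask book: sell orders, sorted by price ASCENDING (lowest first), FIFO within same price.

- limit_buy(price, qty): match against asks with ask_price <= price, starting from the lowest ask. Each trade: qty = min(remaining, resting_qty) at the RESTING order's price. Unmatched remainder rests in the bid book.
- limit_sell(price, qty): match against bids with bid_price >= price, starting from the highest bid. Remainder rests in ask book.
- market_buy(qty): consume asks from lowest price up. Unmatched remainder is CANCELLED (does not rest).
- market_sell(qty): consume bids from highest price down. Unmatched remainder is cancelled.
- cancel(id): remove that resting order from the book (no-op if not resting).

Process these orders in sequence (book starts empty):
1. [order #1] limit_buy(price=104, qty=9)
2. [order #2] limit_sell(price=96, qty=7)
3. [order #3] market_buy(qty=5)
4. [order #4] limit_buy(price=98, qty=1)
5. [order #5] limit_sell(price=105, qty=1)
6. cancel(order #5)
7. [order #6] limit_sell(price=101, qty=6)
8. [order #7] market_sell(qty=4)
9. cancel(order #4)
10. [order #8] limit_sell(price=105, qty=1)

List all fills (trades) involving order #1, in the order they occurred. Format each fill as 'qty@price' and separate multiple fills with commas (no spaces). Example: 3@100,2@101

After op 1 [order #1] limit_buy(price=104, qty=9): fills=none; bids=[#1:9@104] asks=[-]
After op 2 [order #2] limit_sell(price=96, qty=7): fills=#1x#2:7@104; bids=[#1:2@104] asks=[-]
After op 3 [order #3] market_buy(qty=5): fills=none; bids=[#1:2@104] asks=[-]
After op 4 [order #4] limit_buy(price=98, qty=1): fills=none; bids=[#1:2@104 #4:1@98] asks=[-]
After op 5 [order #5] limit_sell(price=105, qty=1): fills=none; bids=[#1:2@104 #4:1@98] asks=[#5:1@105]
After op 6 cancel(order #5): fills=none; bids=[#1:2@104 #4:1@98] asks=[-]
After op 7 [order #6] limit_sell(price=101, qty=6): fills=#1x#6:2@104; bids=[#4:1@98] asks=[#6:4@101]
After op 8 [order #7] market_sell(qty=4): fills=#4x#7:1@98; bids=[-] asks=[#6:4@101]
After op 9 cancel(order #4): fills=none; bids=[-] asks=[#6:4@101]
After op 10 [order #8] limit_sell(price=105, qty=1): fills=none; bids=[-] asks=[#6:4@101 #8:1@105]

Answer: 7@104,2@104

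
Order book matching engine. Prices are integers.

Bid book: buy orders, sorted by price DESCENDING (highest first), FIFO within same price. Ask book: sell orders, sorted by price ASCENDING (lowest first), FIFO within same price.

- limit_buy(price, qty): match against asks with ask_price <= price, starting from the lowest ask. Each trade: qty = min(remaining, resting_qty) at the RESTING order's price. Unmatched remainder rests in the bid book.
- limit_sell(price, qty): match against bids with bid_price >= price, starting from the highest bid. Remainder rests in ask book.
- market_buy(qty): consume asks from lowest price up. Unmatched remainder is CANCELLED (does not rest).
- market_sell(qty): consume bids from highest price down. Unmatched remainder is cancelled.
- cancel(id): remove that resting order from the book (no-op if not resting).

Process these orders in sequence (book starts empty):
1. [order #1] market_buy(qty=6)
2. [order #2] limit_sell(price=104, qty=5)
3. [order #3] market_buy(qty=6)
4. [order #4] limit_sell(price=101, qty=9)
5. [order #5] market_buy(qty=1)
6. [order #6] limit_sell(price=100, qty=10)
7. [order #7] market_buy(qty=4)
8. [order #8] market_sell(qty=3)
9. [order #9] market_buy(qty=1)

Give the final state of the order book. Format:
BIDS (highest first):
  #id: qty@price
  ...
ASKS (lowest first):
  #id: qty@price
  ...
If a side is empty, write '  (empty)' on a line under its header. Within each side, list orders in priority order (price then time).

Answer: BIDS (highest first):
  (empty)
ASKS (lowest first):
  #6: 5@100
  #4: 8@101

Derivation:
After op 1 [order #1] market_buy(qty=6): fills=none; bids=[-] asks=[-]
After op 2 [order #2] limit_sell(price=104, qty=5): fills=none; bids=[-] asks=[#2:5@104]
After op 3 [order #3] market_buy(qty=6): fills=#3x#2:5@104; bids=[-] asks=[-]
After op 4 [order #4] limit_sell(price=101, qty=9): fills=none; bids=[-] asks=[#4:9@101]
After op 5 [order #5] market_buy(qty=1): fills=#5x#4:1@101; bids=[-] asks=[#4:8@101]
After op 6 [order #6] limit_sell(price=100, qty=10): fills=none; bids=[-] asks=[#6:10@100 #4:8@101]
After op 7 [order #7] market_buy(qty=4): fills=#7x#6:4@100; bids=[-] asks=[#6:6@100 #4:8@101]
After op 8 [order #8] market_sell(qty=3): fills=none; bids=[-] asks=[#6:6@100 #4:8@101]
After op 9 [order #9] market_buy(qty=1): fills=#9x#6:1@100; bids=[-] asks=[#6:5@100 #4:8@101]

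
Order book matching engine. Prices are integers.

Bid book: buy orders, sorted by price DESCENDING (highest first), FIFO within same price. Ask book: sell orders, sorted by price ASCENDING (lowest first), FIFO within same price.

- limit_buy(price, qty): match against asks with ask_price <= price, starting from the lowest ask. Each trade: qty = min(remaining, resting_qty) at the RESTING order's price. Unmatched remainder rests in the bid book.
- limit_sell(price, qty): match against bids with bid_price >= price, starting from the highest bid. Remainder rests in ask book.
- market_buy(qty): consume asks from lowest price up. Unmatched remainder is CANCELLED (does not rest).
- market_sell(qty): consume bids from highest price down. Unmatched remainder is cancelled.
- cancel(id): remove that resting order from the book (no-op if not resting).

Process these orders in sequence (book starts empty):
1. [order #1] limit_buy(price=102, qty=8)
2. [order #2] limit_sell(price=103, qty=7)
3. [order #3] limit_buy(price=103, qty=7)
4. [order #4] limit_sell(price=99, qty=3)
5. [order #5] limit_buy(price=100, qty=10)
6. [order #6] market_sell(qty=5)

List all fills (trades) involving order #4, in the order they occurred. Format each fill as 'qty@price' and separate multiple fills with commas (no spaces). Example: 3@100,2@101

Answer: 3@102

Derivation:
After op 1 [order #1] limit_buy(price=102, qty=8): fills=none; bids=[#1:8@102] asks=[-]
After op 2 [order #2] limit_sell(price=103, qty=7): fills=none; bids=[#1:8@102] asks=[#2:7@103]
After op 3 [order #3] limit_buy(price=103, qty=7): fills=#3x#2:7@103; bids=[#1:8@102] asks=[-]
After op 4 [order #4] limit_sell(price=99, qty=3): fills=#1x#4:3@102; bids=[#1:5@102] asks=[-]
After op 5 [order #5] limit_buy(price=100, qty=10): fills=none; bids=[#1:5@102 #5:10@100] asks=[-]
After op 6 [order #6] market_sell(qty=5): fills=#1x#6:5@102; bids=[#5:10@100] asks=[-]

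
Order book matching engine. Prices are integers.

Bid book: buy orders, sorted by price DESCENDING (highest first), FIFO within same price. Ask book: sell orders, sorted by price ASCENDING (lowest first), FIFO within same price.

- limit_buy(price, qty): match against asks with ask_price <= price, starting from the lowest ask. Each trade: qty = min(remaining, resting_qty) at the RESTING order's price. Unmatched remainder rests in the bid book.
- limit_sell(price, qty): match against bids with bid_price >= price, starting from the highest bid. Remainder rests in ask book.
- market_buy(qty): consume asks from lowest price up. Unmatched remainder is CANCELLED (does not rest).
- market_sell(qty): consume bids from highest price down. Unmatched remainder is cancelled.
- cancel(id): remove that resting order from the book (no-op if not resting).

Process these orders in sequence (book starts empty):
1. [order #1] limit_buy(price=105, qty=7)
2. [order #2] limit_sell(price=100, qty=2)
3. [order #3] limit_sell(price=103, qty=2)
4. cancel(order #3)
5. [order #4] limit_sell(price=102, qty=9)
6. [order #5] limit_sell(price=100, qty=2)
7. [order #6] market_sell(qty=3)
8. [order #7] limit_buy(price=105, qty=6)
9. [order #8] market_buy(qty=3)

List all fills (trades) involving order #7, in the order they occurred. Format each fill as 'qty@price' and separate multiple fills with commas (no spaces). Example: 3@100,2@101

After op 1 [order #1] limit_buy(price=105, qty=7): fills=none; bids=[#1:7@105] asks=[-]
After op 2 [order #2] limit_sell(price=100, qty=2): fills=#1x#2:2@105; bids=[#1:5@105] asks=[-]
After op 3 [order #3] limit_sell(price=103, qty=2): fills=#1x#3:2@105; bids=[#1:3@105] asks=[-]
After op 4 cancel(order #3): fills=none; bids=[#1:3@105] asks=[-]
After op 5 [order #4] limit_sell(price=102, qty=9): fills=#1x#4:3@105; bids=[-] asks=[#4:6@102]
After op 6 [order #5] limit_sell(price=100, qty=2): fills=none; bids=[-] asks=[#5:2@100 #4:6@102]
After op 7 [order #6] market_sell(qty=3): fills=none; bids=[-] asks=[#5:2@100 #4:6@102]
After op 8 [order #7] limit_buy(price=105, qty=6): fills=#7x#5:2@100 #7x#4:4@102; bids=[-] asks=[#4:2@102]
After op 9 [order #8] market_buy(qty=3): fills=#8x#4:2@102; bids=[-] asks=[-]

Answer: 2@100,4@102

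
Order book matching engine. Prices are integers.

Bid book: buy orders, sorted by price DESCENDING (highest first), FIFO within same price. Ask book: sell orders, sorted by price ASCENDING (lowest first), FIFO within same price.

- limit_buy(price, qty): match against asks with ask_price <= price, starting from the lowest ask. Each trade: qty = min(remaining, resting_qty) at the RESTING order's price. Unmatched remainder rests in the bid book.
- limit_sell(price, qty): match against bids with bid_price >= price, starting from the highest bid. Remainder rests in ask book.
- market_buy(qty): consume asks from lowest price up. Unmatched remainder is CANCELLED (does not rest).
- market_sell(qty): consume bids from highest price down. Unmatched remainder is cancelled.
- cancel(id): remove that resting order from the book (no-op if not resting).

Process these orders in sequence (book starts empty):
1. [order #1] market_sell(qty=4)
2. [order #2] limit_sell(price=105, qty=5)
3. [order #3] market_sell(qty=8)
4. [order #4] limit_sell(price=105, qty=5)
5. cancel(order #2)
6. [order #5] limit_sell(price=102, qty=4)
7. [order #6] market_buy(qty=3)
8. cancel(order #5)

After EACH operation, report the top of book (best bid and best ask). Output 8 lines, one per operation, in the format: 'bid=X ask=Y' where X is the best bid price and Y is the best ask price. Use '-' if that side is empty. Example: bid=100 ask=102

After op 1 [order #1] market_sell(qty=4): fills=none; bids=[-] asks=[-]
After op 2 [order #2] limit_sell(price=105, qty=5): fills=none; bids=[-] asks=[#2:5@105]
After op 3 [order #3] market_sell(qty=8): fills=none; bids=[-] asks=[#2:5@105]
After op 4 [order #4] limit_sell(price=105, qty=5): fills=none; bids=[-] asks=[#2:5@105 #4:5@105]
After op 5 cancel(order #2): fills=none; bids=[-] asks=[#4:5@105]
After op 6 [order #5] limit_sell(price=102, qty=4): fills=none; bids=[-] asks=[#5:4@102 #4:5@105]
After op 7 [order #6] market_buy(qty=3): fills=#6x#5:3@102; bids=[-] asks=[#5:1@102 #4:5@105]
After op 8 cancel(order #5): fills=none; bids=[-] asks=[#4:5@105]

Answer: bid=- ask=-
bid=- ask=105
bid=- ask=105
bid=- ask=105
bid=- ask=105
bid=- ask=102
bid=- ask=102
bid=- ask=105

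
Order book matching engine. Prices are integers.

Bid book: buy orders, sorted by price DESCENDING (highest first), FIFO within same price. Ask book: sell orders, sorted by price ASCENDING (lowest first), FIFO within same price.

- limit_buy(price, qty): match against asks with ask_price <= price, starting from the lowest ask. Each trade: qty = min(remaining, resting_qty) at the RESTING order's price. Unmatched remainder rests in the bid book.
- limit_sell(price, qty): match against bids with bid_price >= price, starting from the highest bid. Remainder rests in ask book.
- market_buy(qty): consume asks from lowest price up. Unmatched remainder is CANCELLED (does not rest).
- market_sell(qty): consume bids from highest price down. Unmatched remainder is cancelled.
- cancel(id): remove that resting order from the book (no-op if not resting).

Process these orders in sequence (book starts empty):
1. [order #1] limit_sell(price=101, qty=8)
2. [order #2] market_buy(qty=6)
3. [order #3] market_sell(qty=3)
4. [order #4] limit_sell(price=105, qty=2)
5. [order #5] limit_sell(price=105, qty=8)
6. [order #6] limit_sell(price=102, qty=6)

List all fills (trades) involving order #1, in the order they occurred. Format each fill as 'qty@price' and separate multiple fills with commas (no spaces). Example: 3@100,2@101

After op 1 [order #1] limit_sell(price=101, qty=8): fills=none; bids=[-] asks=[#1:8@101]
After op 2 [order #2] market_buy(qty=6): fills=#2x#1:6@101; bids=[-] asks=[#1:2@101]
After op 3 [order #3] market_sell(qty=3): fills=none; bids=[-] asks=[#1:2@101]
After op 4 [order #4] limit_sell(price=105, qty=2): fills=none; bids=[-] asks=[#1:2@101 #4:2@105]
After op 5 [order #5] limit_sell(price=105, qty=8): fills=none; bids=[-] asks=[#1:2@101 #4:2@105 #5:8@105]
After op 6 [order #6] limit_sell(price=102, qty=6): fills=none; bids=[-] asks=[#1:2@101 #6:6@102 #4:2@105 #5:8@105]

Answer: 6@101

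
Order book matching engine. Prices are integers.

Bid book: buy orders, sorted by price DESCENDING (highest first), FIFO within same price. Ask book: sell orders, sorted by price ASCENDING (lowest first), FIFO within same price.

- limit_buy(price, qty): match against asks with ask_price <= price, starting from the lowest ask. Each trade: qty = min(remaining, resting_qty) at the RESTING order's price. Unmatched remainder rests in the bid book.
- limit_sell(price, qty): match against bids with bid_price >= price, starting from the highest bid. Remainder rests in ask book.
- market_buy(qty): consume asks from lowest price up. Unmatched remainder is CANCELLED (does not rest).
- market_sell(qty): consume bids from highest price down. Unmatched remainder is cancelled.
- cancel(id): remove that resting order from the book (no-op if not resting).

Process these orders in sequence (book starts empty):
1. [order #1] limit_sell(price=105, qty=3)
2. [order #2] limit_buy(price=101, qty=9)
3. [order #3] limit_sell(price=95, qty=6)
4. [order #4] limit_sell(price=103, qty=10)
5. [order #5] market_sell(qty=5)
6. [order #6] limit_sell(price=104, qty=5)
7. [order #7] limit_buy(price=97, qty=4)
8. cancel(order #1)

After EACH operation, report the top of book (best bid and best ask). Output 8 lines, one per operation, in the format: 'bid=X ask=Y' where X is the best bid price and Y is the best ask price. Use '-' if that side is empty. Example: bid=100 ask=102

After op 1 [order #1] limit_sell(price=105, qty=3): fills=none; bids=[-] asks=[#1:3@105]
After op 2 [order #2] limit_buy(price=101, qty=9): fills=none; bids=[#2:9@101] asks=[#1:3@105]
After op 3 [order #3] limit_sell(price=95, qty=6): fills=#2x#3:6@101; bids=[#2:3@101] asks=[#1:3@105]
After op 4 [order #4] limit_sell(price=103, qty=10): fills=none; bids=[#2:3@101] asks=[#4:10@103 #1:3@105]
After op 5 [order #5] market_sell(qty=5): fills=#2x#5:3@101; bids=[-] asks=[#4:10@103 #1:3@105]
After op 6 [order #6] limit_sell(price=104, qty=5): fills=none; bids=[-] asks=[#4:10@103 #6:5@104 #1:3@105]
After op 7 [order #7] limit_buy(price=97, qty=4): fills=none; bids=[#7:4@97] asks=[#4:10@103 #6:5@104 #1:3@105]
After op 8 cancel(order #1): fills=none; bids=[#7:4@97] asks=[#4:10@103 #6:5@104]

Answer: bid=- ask=105
bid=101 ask=105
bid=101 ask=105
bid=101 ask=103
bid=- ask=103
bid=- ask=103
bid=97 ask=103
bid=97 ask=103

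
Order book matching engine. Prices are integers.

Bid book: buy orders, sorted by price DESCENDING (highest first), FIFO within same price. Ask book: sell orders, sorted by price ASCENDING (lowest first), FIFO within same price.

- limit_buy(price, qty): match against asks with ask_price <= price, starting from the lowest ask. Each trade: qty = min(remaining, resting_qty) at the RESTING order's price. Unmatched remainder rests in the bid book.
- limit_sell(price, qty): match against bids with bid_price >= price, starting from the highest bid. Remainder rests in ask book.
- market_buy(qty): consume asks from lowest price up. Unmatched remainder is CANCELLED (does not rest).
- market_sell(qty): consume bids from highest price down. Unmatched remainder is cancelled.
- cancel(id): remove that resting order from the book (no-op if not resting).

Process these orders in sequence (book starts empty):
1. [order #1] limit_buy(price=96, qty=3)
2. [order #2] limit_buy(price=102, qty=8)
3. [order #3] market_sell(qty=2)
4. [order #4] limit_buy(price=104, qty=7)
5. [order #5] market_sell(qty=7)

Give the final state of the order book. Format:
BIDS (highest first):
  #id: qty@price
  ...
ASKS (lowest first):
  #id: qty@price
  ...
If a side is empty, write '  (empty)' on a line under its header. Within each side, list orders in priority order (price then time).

Answer: BIDS (highest first):
  #2: 6@102
  #1: 3@96
ASKS (lowest first):
  (empty)

Derivation:
After op 1 [order #1] limit_buy(price=96, qty=3): fills=none; bids=[#1:3@96] asks=[-]
After op 2 [order #2] limit_buy(price=102, qty=8): fills=none; bids=[#2:8@102 #1:3@96] asks=[-]
After op 3 [order #3] market_sell(qty=2): fills=#2x#3:2@102; bids=[#2:6@102 #1:3@96] asks=[-]
After op 4 [order #4] limit_buy(price=104, qty=7): fills=none; bids=[#4:7@104 #2:6@102 #1:3@96] asks=[-]
After op 5 [order #5] market_sell(qty=7): fills=#4x#5:7@104; bids=[#2:6@102 #1:3@96] asks=[-]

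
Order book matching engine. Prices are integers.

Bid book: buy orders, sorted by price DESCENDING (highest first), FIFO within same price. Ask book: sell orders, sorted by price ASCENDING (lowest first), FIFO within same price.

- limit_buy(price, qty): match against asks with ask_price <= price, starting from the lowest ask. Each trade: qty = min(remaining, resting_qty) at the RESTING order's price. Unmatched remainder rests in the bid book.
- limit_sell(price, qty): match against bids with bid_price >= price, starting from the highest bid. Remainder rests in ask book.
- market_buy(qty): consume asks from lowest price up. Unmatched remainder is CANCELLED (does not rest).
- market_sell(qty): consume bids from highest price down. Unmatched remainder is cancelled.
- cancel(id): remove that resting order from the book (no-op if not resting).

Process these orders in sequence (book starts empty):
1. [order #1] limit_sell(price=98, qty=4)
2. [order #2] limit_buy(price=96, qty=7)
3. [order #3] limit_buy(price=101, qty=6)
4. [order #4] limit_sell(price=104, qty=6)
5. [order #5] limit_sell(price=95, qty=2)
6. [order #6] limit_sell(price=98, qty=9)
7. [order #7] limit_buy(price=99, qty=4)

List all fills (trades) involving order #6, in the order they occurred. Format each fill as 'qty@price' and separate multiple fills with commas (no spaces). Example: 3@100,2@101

After op 1 [order #1] limit_sell(price=98, qty=4): fills=none; bids=[-] asks=[#1:4@98]
After op 2 [order #2] limit_buy(price=96, qty=7): fills=none; bids=[#2:7@96] asks=[#1:4@98]
After op 3 [order #3] limit_buy(price=101, qty=6): fills=#3x#1:4@98; bids=[#3:2@101 #2:7@96] asks=[-]
After op 4 [order #4] limit_sell(price=104, qty=6): fills=none; bids=[#3:2@101 #2:7@96] asks=[#4:6@104]
After op 5 [order #5] limit_sell(price=95, qty=2): fills=#3x#5:2@101; bids=[#2:7@96] asks=[#4:6@104]
After op 6 [order #6] limit_sell(price=98, qty=9): fills=none; bids=[#2:7@96] asks=[#6:9@98 #4:6@104]
After op 7 [order #7] limit_buy(price=99, qty=4): fills=#7x#6:4@98; bids=[#2:7@96] asks=[#6:5@98 #4:6@104]

Answer: 4@98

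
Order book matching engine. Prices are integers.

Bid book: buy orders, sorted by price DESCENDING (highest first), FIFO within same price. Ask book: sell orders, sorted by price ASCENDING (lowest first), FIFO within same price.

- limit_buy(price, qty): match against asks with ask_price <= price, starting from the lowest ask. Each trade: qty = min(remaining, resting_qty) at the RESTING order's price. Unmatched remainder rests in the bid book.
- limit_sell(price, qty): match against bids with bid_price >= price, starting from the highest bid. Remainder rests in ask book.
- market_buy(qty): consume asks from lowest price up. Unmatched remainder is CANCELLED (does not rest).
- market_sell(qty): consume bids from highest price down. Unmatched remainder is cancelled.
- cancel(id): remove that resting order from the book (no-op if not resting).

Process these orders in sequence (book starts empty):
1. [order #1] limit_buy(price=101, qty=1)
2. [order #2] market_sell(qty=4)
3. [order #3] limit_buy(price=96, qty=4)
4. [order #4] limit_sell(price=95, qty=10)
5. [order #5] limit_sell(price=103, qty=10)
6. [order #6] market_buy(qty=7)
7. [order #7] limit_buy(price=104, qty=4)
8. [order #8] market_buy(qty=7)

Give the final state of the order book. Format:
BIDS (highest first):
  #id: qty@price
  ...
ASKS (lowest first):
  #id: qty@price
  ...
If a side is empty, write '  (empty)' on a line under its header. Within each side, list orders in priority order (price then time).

After op 1 [order #1] limit_buy(price=101, qty=1): fills=none; bids=[#1:1@101] asks=[-]
After op 2 [order #2] market_sell(qty=4): fills=#1x#2:1@101; bids=[-] asks=[-]
After op 3 [order #3] limit_buy(price=96, qty=4): fills=none; bids=[#3:4@96] asks=[-]
After op 4 [order #4] limit_sell(price=95, qty=10): fills=#3x#4:4@96; bids=[-] asks=[#4:6@95]
After op 5 [order #5] limit_sell(price=103, qty=10): fills=none; bids=[-] asks=[#4:6@95 #5:10@103]
After op 6 [order #6] market_buy(qty=7): fills=#6x#4:6@95 #6x#5:1@103; bids=[-] asks=[#5:9@103]
After op 7 [order #7] limit_buy(price=104, qty=4): fills=#7x#5:4@103; bids=[-] asks=[#5:5@103]
After op 8 [order #8] market_buy(qty=7): fills=#8x#5:5@103; bids=[-] asks=[-]

Answer: BIDS (highest first):
  (empty)
ASKS (lowest first):
  (empty)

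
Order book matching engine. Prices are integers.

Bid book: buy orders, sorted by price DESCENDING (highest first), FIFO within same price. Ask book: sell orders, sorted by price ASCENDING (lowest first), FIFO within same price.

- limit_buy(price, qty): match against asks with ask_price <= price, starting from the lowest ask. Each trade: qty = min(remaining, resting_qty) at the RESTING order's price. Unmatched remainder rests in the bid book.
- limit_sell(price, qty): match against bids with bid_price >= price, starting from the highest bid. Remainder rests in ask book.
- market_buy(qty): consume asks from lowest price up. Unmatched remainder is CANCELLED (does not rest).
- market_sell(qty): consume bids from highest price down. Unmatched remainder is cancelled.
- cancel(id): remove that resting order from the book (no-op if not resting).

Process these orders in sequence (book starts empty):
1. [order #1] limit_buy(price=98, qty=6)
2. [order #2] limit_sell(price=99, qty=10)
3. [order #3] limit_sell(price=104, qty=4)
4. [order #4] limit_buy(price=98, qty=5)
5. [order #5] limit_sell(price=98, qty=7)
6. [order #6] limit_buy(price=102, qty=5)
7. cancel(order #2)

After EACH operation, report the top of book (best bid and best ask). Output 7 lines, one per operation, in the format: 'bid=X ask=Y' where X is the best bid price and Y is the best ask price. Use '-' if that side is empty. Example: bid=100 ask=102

Answer: bid=98 ask=-
bid=98 ask=99
bid=98 ask=99
bid=98 ask=99
bid=98 ask=99
bid=98 ask=99
bid=98 ask=104

Derivation:
After op 1 [order #1] limit_buy(price=98, qty=6): fills=none; bids=[#1:6@98] asks=[-]
After op 2 [order #2] limit_sell(price=99, qty=10): fills=none; bids=[#1:6@98] asks=[#2:10@99]
After op 3 [order #3] limit_sell(price=104, qty=4): fills=none; bids=[#1:6@98] asks=[#2:10@99 #3:4@104]
After op 4 [order #4] limit_buy(price=98, qty=5): fills=none; bids=[#1:6@98 #4:5@98] asks=[#2:10@99 #3:4@104]
After op 5 [order #5] limit_sell(price=98, qty=7): fills=#1x#5:6@98 #4x#5:1@98; bids=[#4:4@98] asks=[#2:10@99 #3:4@104]
After op 6 [order #6] limit_buy(price=102, qty=5): fills=#6x#2:5@99; bids=[#4:4@98] asks=[#2:5@99 #3:4@104]
After op 7 cancel(order #2): fills=none; bids=[#4:4@98] asks=[#3:4@104]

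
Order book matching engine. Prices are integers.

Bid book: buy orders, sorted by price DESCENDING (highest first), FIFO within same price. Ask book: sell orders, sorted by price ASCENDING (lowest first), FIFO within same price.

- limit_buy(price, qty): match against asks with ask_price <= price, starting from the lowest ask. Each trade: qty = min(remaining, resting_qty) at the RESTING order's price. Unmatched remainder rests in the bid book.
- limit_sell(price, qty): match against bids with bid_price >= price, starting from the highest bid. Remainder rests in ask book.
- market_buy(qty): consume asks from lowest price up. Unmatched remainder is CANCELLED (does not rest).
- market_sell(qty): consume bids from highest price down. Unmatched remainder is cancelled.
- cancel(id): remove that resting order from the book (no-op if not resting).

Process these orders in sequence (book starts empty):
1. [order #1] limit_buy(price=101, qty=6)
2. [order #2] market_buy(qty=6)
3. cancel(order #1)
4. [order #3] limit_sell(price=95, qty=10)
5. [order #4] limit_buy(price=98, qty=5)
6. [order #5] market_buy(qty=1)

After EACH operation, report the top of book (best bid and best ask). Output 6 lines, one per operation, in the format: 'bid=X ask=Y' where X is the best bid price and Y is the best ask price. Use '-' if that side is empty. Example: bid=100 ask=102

After op 1 [order #1] limit_buy(price=101, qty=6): fills=none; bids=[#1:6@101] asks=[-]
After op 2 [order #2] market_buy(qty=6): fills=none; bids=[#1:6@101] asks=[-]
After op 3 cancel(order #1): fills=none; bids=[-] asks=[-]
After op 4 [order #3] limit_sell(price=95, qty=10): fills=none; bids=[-] asks=[#3:10@95]
After op 5 [order #4] limit_buy(price=98, qty=5): fills=#4x#3:5@95; bids=[-] asks=[#3:5@95]
After op 6 [order #5] market_buy(qty=1): fills=#5x#3:1@95; bids=[-] asks=[#3:4@95]

Answer: bid=101 ask=-
bid=101 ask=-
bid=- ask=-
bid=- ask=95
bid=- ask=95
bid=- ask=95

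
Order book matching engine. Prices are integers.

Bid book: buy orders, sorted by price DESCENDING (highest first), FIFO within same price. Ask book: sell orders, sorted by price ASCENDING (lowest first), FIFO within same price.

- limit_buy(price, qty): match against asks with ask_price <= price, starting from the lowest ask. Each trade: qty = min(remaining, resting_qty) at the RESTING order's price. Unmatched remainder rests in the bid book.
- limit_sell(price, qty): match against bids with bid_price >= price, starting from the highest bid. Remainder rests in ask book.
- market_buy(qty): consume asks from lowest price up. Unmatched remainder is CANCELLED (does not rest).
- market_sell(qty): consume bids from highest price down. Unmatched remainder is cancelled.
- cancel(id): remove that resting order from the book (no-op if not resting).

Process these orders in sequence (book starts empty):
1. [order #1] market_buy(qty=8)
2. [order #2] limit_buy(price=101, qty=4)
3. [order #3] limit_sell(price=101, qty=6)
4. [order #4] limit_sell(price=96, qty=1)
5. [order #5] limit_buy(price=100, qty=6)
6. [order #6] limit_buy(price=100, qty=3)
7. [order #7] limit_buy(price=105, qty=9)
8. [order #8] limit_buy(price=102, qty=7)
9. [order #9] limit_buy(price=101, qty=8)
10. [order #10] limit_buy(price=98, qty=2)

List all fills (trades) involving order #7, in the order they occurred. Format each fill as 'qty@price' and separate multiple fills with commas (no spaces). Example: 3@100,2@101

After op 1 [order #1] market_buy(qty=8): fills=none; bids=[-] asks=[-]
After op 2 [order #2] limit_buy(price=101, qty=4): fills=none; bids=[#2:4@101] asks=[-]
After op 3 [order #3] limit_sell(price=101, qty=6): fills=#2x#3:4@101; bids=[-] asks=[#3:2@101]
After op 4 [order #4] limit_sell(price=96, qty=1): fills=none; bids=[-] asks=[#4:1@96 #3:2@101]
After op 5 [order #5] limit_buy(price=100, qty=6): fills=#5x#4:1@96; bids=[#5:5@100] asks=[#3:2@101]
After op 6 [order #6] limit_buy(price=100, qty=3): fills=none; bids=[#5:5@100 #6:3@100] asks=[#3:2@101]
After op 7 [order #7] limit_buy(price=105, qty=9): fills=#7x#3:2@101; bids=[#7:7@105 #5:5@100 #6:3@100] asks=[-]
After op 8 [order #8] limit_buy(price=102, qty=7): fills=none; bids=[#7:7@105 #8:7@102 #5:5@100 #6:3@100] asks=[-]
After op 9 [order #9] limit_buy(price=101, qty=8): fills=none; bids=[#7:7@105 #8:7@102 #9:8@101 #5:5@100 #6:3@100] asks=[-]
After op 10 [order #10] limit_buy(price=98, qty=2): fills=none; bids=[#7:7@105 #8:7@102 #9:8@101 #5:5@100 #6:3@100 #10:2@98] asks=[-]

Answer: 2@101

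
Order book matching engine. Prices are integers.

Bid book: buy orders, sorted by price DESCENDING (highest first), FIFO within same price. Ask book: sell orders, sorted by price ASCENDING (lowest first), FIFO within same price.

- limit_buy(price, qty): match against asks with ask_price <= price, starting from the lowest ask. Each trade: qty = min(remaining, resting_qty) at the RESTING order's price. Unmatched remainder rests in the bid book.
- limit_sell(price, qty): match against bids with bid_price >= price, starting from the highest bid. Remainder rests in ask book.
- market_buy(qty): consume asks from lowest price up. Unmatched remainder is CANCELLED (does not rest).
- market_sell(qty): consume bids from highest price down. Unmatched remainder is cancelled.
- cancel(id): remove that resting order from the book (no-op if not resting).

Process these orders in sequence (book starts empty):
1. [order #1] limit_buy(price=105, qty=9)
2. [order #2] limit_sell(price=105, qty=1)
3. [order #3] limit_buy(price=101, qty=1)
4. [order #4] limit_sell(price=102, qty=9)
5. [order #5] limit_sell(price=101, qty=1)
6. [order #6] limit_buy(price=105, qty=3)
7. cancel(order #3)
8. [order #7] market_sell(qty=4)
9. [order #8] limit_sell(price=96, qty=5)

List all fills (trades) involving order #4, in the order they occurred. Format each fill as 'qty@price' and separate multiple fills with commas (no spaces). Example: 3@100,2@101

Answer: 8@105,1@102

Derivation:
After op 1 [order #1] limit_buy(price=105, qty=9): fills=none; bids=[#1:9@105] asks=[-]
After op 2 [order #2] limit_sell(price=105, qty=1): fills=#1x#2:1@105; bids=[#1:8@105] asks=[-]
After op 3 [order #3] limit_buy(price=101, qty=1): fills=none; bids=[#1:8@105 #3:1@101] asks=[-]
After op 4 [order #4] limit_sell(price=102, qty=9): fills=#1x#4:8@105; bids=[#3:1@101] asks=[#4:1@102]
After op 5 [order #5] limit_sell(price=101, qty=1): fills=#3x#5:1@101; bids=[-] asks=[#4:1@102]
After op 6 [order #6] limit_buy(price=105, qty=3): fills=#6x#4:1@102; bids=[#6:2@105] asks=[-]
After op 7 cancel(order #3): fills=none; bids=[#6:2@105] asks=[-]
After op 8 [order #7] market_sell(qty=4): fills=#6x#7:2@105; bids=[-] asks=[-]
After op 9 [order #8] limit_sell(price=96, qty=5): fills=none; bids=[-] asks=[#8:5@96]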